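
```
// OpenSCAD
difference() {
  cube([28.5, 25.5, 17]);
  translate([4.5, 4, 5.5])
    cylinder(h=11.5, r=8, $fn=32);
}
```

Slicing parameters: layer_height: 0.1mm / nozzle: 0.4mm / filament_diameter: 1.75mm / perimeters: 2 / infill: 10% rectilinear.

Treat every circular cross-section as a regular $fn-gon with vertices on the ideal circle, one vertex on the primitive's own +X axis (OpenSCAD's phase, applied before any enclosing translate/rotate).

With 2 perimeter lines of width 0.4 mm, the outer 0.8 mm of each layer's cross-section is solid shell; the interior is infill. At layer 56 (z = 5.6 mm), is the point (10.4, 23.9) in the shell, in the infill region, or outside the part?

At z = 5.6 mm: the cube is present — its section is the full 28.5×25.5 rectangle; the r=8 cylinder at (4.5, 4) gives a regular 32-gon of circumradius 8 (constant along its height); Taking the first minus the rest: starting from the 28.5×25.5 cube, the r=8 cylinder at (4.5, 4) partially overlaps it — only the 132.32 mm² overlap (of its 199.77 mm²) is removed, clipping the outline — 1 connected region. Overall, the cross-section is a single solid region. The nearest boundary edge runs (0.00, 25.50)→(28.50, 25.50); distance from the point to it = 1.60 mm. The point is inside the cross-section and 1.60 mm from the nearest boundary — more than the 0.8 mm shell width (2 × 0.4), so it's in the infill interior.

infill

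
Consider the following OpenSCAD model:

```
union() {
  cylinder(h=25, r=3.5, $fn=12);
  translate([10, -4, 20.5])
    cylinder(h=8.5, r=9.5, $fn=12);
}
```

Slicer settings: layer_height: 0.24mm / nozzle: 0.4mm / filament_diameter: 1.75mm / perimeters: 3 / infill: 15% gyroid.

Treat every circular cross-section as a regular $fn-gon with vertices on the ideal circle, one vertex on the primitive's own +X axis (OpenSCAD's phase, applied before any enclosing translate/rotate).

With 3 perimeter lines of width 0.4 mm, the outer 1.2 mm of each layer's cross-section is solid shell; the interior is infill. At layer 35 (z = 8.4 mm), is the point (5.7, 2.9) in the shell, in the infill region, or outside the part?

outside

At z = 8.4 mm: the cylinder: section is a regular 12-gon, circumradius r=3.5; the cylinder at (10, -4) does not reach this height (z outside [20.5, 29]); Merging all regions: only the r=3.5 cylinder is present, so the union is just that shape — 1 connected region. Overall, the cross-section is a single solid region. The nearest boundary edge runs (3.50, 0.00)→(3.03, 1.75); distance from the point to it = 2.91 mm. The point is not inside any of the regions above, so it lies outside the cross-section (2.91 mm from the nearest boundary).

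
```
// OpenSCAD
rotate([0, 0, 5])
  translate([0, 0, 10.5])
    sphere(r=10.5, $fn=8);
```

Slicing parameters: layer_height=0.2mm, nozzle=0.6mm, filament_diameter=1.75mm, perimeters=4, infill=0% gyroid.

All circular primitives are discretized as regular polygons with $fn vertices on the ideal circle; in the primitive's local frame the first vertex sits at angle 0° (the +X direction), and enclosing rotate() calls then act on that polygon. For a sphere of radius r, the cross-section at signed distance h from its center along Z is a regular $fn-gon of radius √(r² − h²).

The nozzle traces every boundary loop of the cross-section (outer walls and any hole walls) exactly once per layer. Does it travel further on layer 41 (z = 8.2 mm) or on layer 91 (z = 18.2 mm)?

layer 41 (z = 8.2 mm)

Layer 41 (z = 8.2): the sphere: section is a regular 8-gon, circumradius = √(r²−h²) = √(10.5²−2.3²) = 10.245 (perimeter = 2·8·10.245·sin(180°/8) = 62.73 mm); (whole slice rotated 5° about Z — lengths, areas and connectivity unchanged). So its perimeter = 62.73 mm. Layer 91 (z = 18.2): the sphere: section is a regular 8-gon, circumradius = √(r²−h²) = √(10.5²−7.7²) = 7.139 (perimeter = 2·8·7.139·sin(180°/8) = 43.71 mm); (rotated 5° about Z; rotation is an isometry so areas/perimeters/island counts are preserved). So its perimeter = 43.71 mm. Layer 41 is larger (62.73 vs 43.71 mm).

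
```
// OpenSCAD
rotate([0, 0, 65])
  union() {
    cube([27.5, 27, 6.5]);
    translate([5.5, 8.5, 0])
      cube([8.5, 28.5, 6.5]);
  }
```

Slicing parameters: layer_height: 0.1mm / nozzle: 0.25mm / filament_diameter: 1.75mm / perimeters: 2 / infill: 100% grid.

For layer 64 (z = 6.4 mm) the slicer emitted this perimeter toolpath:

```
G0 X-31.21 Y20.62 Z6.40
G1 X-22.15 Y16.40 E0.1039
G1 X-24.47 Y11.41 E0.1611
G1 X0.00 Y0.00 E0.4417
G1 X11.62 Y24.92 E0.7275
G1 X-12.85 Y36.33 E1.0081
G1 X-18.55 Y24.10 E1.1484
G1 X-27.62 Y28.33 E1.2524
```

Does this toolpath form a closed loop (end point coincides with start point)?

Start point (G0): (-31.21, 20.62). End point (last G1): the path does not return to the start — open.

no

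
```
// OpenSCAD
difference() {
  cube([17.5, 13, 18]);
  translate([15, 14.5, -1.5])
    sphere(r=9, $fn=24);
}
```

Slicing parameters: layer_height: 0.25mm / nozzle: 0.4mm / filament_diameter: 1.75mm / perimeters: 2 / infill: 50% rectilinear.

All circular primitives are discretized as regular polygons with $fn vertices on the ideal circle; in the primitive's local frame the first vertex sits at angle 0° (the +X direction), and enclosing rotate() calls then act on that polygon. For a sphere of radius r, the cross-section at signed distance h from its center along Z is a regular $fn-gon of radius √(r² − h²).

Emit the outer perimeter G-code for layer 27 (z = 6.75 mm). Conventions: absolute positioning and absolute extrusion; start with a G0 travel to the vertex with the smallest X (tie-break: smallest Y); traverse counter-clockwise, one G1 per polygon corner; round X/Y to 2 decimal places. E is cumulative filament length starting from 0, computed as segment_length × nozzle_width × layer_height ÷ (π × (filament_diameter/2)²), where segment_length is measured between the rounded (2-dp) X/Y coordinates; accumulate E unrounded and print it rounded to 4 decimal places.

At z = 6.75 mm: the cube (footprint 17.5×13) is included at this height; the sphere at (15, 14.5): section is a regular 24-gon, circumradius = √(r²−h²) = √(9²−8.25²) = 3.597; After the difference (first − rest): starting from the 17.5×13 cube, the r=9 sphere at (15, 14.5) partially overlaps it — only the 9.24 mm² overlap (of its 40.18 mm²) is removed, clipping the outline — 1 connected region. The outline is a single polygon with 12 vertices. Extrusion per mm of travel: 0.4 × 0.25 / (π × 0.875²) = 0.041575. Accumulating E over each segment gives final E = 2.5367.

G0 X0.00 Y0.00 Z6.75
G1 X17.50 Y0.00 E0.7276
G1 X17.50 Y11.92 E1.2231
G1 X16.80 Y11.39 E1.2596
G1 X15.93 Y11.03 E1.2988
G1 X15.00 Y10.90 E1.3378
G1 X14.07 Y11.03 E1.3769
G1 X13.20 Y11.39 E1.4160
G1 X12.46 Y11.96 E1.4549
G1 X11.89 Y12.70 E1.4937
G1 X11.76 Y13.00 E1.5073
G1 X0.00 Y13.00 E1.9962
G1 X0.00 Y0.00 E2.5367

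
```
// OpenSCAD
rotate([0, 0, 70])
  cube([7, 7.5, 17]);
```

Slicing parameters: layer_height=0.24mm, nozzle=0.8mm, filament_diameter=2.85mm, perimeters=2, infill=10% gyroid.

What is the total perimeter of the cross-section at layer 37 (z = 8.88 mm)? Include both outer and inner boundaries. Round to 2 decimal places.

29.00 mm

At z = 8.88 mm: the cube (footprint 7×7.5) is included at this height (perimeter 29.00 mm); (rotated 70° about Z; rotation is an isometry so areas/perimeters/island counts are preserved). Overall, the cross-section is a single solid region. Total boundary length (outer) = 29.00 mm.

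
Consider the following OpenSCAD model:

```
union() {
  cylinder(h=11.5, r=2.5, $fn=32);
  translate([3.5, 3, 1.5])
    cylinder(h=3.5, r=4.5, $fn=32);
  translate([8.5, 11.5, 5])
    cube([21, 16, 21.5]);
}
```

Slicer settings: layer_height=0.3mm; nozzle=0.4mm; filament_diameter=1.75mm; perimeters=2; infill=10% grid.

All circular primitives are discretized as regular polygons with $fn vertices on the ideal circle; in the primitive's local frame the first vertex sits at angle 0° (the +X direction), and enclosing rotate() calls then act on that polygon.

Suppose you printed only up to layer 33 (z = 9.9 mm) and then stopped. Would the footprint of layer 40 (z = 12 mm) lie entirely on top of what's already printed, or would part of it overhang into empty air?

Compare the two slices. At z = 9.9: the r=2.5 cylinder contributes a regular 32-gon of circumradius 2.5 (area = (32/2)·2.500²·sin(360°/32) = 19.51 mm²); the cylinder at (3.5, 3) is absent (z outside [1.5, 5]); the 21×16 cube at (8.5, 11.5) contributes its full rectangle (area 336.00 mm²); Taking the union: the 2 present regions are separate (no shared area or edge), so areas and boundary lengths simply add and each stays a separate island — area = 355.51 mm². At z = 12: the cylinder does not reach this height (z outside [0, 11.5]); the cylinder at (3.5, 3) is not intersected at this z (z outside [1.5, 5]); the 21×16 cube at (8.5, 11.5) contributes its full rectangle (area 336.00 mm²); Combining (union): only the 21×16 cube at (8.5, 11.5) is present, so the union is just that shape — area = 336.00 mm². Checking containment: the cross-section at z = 12 is a subset of the cross-section at z = 9.9.

entirely on top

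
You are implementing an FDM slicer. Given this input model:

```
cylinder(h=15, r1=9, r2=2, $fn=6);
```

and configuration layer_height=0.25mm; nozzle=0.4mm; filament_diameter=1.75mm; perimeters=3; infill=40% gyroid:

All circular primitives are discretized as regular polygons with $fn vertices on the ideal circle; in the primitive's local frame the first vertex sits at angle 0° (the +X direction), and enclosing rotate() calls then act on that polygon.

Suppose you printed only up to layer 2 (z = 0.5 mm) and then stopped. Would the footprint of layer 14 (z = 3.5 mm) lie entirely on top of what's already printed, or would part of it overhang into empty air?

entirely on top

Compare the two slices. At z = 0.5: the cone: at t=0.033 of its height the radius interpolates to r₁+(r₂−r₁)t = 8.767, giving a regular 6-gon of that circumradius (area = (6/2)·8.767²·sin(360°/6) = 199.67 mm²). At z = 3.5: the cone: at t=0.233 of its height the radius interpolates to r₁+(r₂−r₁)t = 7.367, giving a regular 6-gon of that circumradius (area = (6/2)·7.367²·sin(360°/6) = 140.99 mm²). Checking containment: the cross-section at z = 3.5 is a subset of the cross-section at z = 0.5.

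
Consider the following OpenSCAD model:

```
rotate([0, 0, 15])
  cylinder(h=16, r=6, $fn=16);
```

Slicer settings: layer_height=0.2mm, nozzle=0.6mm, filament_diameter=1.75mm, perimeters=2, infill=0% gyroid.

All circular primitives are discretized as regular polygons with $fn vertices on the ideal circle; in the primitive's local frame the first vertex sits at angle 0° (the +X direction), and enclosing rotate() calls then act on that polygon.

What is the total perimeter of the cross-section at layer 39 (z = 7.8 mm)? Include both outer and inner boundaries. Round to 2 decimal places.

At z = 7.8 mm: the r=6 cylinder contributes a regular 16-gon of circumradius 6 (perimeter = 2·16·6.000·sin(180°/16) = 37.46 mm); (rotated 15° about Z; rotation is an isometry so areas/perimeters/island counts are preserved). Overall, the cross-section is a single solid region. Total boundary length (outer) = 37.46 mm.

37.46 mm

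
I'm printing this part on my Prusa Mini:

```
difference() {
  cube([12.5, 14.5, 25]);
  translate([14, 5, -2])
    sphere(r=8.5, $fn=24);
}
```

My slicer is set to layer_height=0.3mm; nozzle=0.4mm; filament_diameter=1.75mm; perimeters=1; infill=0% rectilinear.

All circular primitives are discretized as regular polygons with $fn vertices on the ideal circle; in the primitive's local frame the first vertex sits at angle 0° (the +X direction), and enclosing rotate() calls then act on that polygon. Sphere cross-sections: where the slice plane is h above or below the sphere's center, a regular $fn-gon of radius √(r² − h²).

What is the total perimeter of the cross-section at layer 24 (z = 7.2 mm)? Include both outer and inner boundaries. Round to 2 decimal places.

54.00 mm

At z = 7.2 mm: the 12.5×14.5 cube contributes its full rectangle (perimeter 54.00 mm); the sphere at (14, 5) is absent (|z−center|=9.200 > r=8.5); Subtracting the remaining from the first: none of the subtracted shapes is present at this height, so the 12.5×14.5 cube is unchanged — boundary = 54.00 mm. Overall, the cross-section is a single solid region. Total boundary length (outer) = 54.00 mm.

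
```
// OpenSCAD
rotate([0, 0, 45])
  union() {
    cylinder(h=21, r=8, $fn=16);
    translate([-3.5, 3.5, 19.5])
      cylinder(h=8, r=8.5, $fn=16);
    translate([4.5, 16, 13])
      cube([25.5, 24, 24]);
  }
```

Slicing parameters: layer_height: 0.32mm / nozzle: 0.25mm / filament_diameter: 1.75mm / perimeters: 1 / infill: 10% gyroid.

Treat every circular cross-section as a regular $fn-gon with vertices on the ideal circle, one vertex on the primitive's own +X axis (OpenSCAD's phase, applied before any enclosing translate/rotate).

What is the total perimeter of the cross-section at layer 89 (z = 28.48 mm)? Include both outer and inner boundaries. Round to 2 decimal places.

At z = 28.48 mm: the cylinder is not intersected at this z (z outside [0, 21]); the cylinder at (-3.5, 3.5) is not intersected at this z (z outside [19.5, 27.5]); the cube at (4.5, 16) (footprint 25.5×24) is included at this height (perimeter 99.00 mm); Taking the union: only the 25.5×24 cube at (4.5, 16) is present, so the union is just that shape — boundary = 99.00 mm; (whole slice rotated 45° about Z — lengths, areas and connectivity unchanged). Overall, the cross-section is a single solid region. Total boundary length (outer) = 99.00 mm.

99.00 mm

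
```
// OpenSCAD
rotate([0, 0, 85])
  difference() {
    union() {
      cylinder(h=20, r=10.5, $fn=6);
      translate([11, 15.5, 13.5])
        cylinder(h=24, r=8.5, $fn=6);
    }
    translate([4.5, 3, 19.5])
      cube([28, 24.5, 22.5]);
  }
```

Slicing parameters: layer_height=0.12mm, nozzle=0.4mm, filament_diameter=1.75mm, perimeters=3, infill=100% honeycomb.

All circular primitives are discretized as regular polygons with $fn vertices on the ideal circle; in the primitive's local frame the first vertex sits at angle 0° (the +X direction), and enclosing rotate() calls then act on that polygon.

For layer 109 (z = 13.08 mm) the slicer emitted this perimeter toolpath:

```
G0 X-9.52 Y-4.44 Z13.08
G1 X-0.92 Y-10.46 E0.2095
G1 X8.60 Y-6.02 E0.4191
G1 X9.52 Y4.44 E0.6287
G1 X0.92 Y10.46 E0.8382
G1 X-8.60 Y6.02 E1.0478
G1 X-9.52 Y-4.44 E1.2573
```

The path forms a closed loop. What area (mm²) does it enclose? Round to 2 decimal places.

Apply the shoelace formula to the sequence of (X, Y) vertices; enclosed area = 286.48 mm².

286.48 mm²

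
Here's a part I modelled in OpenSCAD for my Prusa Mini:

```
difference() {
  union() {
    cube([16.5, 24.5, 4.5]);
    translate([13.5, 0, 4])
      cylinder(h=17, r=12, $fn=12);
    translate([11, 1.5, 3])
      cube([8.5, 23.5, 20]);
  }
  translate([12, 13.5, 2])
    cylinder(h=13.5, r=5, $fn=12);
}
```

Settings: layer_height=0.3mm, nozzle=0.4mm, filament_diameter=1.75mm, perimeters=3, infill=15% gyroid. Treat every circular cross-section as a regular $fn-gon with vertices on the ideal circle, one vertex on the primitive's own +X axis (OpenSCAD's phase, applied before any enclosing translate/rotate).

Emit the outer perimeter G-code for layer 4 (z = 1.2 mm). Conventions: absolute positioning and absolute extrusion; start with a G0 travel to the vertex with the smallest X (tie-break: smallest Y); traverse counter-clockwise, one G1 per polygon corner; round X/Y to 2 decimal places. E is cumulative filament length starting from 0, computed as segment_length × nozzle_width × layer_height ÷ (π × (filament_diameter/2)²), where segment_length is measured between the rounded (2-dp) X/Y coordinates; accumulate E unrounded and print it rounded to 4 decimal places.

G0 X0.00 Y0.00 Z1.20
G1 X16.50 Y0.00 E0.8232
G1 X16.50 Y24.50 E2.0455
G1 X0.00 Y24.50 E2.8687
G1 X0.00 Y0.00 E4.0910

At z = 1.2 mm: the cube (footprint 16.5×24.5) is included at this height; the cylinder at (13.5, 0) does not reach this height (z outside [4, 21]); the cube at (11, 1.5) is absent (z outside [3, 23]); Combining (union): only the 16.5×24.5 cube is present, so the union is just that shape — 1 connected region; the cylinder at (12, 13.5) does not reach this height (z outside [2, 15.5]); Subtracting the remaining from the first: none of the subtracted shapes is present at this height, so that combined region is unchanged — 1 connected region. The outline is a single polygon with 4 vertices. Extrusion per mm of travel: 0.4 × 0.3 / (π × 0.875²) = 0.049890. Accumulating E over each segment gives final E = 4.0910.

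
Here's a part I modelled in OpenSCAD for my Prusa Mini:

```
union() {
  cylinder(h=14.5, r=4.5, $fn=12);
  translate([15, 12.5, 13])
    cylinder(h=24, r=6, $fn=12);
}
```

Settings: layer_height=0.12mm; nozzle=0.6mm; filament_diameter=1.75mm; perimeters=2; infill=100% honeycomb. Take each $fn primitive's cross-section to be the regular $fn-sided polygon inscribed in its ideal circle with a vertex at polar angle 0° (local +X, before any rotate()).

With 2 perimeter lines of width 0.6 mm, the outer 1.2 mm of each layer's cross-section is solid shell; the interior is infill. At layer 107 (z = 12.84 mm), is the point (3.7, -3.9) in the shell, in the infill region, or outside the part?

At z = 12.84 mm: the cylinder: section is a regular 12-gon, circumradius r=4.5; the cylinder at (15, 12.5) is absent (z outside [13, 37]); Combining (union): only the r=4.5 cylinder is present, so the union is just that shape — 1 connected region. Overall, the cross-section is a single solid region. The nearest boundary edge runs (2.25, -3.90)→(3.90, -2.25); distance from the point to it = 1.03 mm. The point is not inside any of the regions above, so it lies outside the cross-section (1.03 mm from the nearest boundary).

outside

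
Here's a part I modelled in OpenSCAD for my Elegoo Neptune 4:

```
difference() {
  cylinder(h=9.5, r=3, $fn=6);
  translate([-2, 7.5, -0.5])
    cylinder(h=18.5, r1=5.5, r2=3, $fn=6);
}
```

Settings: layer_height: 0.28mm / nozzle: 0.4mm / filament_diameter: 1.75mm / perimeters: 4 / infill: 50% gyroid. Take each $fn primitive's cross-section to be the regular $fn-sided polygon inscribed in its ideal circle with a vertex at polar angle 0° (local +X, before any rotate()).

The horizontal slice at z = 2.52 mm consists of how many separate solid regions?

At z = 2.52 mm: the r=3 cylinder gives a regular 6-gon of circumradius 3 (constant along its height); the cone at (-2, 7.5) contributes a regular 6-gon of circumradius 5.092 (interpolated between r1=5.5 and r2=3 at t=0.163); Taking the first minus the rest: starting from the r=3 cylinder, the cone at (-2, 7.5) misses the remaining region (no effect) — 1 connected region. The result has 1 disconnected region.

1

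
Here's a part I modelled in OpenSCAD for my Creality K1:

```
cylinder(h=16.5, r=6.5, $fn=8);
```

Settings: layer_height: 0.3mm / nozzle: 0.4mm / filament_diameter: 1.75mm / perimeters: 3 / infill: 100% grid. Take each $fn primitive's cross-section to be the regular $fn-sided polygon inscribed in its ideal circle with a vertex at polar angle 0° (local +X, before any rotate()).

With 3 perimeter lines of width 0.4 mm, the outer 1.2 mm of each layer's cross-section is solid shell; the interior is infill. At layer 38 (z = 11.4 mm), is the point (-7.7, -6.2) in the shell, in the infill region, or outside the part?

At z = 11.4 mm: the cylinder: section is a regular 8-gon, circumradius r=6.5. Overall, the cross-section is a single solid region. The nearest boundary edge runs (-6.50, 0.00)→(-4.60, -4.60); distance from the point to it = 3.49 mm. The point is not inside any of the regions above, so it lies outside the cross-section (3.49 mm from the nearest boundary).

outside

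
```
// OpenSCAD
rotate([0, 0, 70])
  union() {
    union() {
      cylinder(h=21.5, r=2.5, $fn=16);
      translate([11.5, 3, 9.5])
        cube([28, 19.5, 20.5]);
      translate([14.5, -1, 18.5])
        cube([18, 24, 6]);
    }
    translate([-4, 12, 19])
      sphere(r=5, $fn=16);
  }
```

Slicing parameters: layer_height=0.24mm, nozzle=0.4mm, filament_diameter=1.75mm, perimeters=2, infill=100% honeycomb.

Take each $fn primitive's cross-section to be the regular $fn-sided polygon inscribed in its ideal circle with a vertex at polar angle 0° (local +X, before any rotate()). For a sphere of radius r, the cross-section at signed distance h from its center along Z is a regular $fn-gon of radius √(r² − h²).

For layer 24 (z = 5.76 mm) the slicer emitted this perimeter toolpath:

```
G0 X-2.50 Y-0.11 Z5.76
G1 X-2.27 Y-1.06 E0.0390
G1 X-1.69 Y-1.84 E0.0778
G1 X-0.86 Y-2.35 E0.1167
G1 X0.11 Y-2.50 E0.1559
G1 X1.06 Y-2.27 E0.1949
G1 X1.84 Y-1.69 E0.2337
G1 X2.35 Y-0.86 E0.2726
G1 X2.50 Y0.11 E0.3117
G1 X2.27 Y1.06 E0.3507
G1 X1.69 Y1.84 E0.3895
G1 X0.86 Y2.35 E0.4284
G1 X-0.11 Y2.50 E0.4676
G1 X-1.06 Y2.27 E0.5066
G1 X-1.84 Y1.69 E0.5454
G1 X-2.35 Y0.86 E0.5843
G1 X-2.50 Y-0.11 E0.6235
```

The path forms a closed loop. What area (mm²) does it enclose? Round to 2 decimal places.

19.17 mm²

Apply the shoelace formula to the sequence of (X, Y) vertices; enclosed area = 19.17 mm².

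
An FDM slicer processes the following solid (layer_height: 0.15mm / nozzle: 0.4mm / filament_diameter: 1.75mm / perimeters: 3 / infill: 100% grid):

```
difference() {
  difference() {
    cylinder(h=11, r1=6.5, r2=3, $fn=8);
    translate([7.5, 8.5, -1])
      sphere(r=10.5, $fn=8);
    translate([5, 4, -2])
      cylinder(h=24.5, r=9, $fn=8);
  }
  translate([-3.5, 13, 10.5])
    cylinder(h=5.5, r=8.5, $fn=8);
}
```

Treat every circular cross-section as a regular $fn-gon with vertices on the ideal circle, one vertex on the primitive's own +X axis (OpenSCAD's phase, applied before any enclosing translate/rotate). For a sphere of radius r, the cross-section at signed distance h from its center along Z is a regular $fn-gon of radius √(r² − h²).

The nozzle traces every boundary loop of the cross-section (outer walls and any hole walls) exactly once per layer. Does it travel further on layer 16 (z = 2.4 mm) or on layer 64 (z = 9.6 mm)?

layer 16 (z = 2.4 mm)

Layer 16 (z = 2.4): the cone contributes a regular 8-gon of circumradius 5.736 (interpolated between r1=6.5 and r2=3 at t=0.218) (perimeter = 2·8·5.736·sin(180°/8) = 35.12 mm); the sphere at (7.5, 8.5): section is a regular 8-gon, circumradius = √(r²−h²) = √(10.5²−3.4²) = 9.934 (perimeter = 2·8·9.934·sin(180°/8) = 60.83 mm); the cylinder at (5, 4): section is a regular 8-gon, circumradius r=9 (perimeter = 2·8·9.000·sin(180°/8) = 55.11 mm); Taking the first minus the rest: starting from the cone, the r=10.5 sphere at (7.5, 8.5) partially overlaps it — only the 21.89 mm² overlap (of its 279.14 mm²) is removed, clipping the outline; the r=9 cylinder at (5, 4) partially overlaps it — only the 40.97 mm² overlap (of its 229.10 mm²) is removed, clipping the outline — boundary = 29.08 mm; the cylinder at (-3.5, 13) is absent (z outside [10.5, 16]); Subtracting the remaining from the first: none of the subtracted shapes is present at this height, so that combined region is unchanged — boundary = 29.08 mm. So its perimeter = 29.08 mm. Layer 64 (z = 9.6): the cone (r1=6.5→r2=3) has section circumradius 3.445 here — a regular 8-gon (perimeter = 2·8·3.445·sin(180°/8) = 21.10 mm); the sphere at (7.5, 8.5) does not reach this height (|z−center|=10.600 > r=10.5); the r=9 cylinder at (5, 4) contributes a regular 8-gon of circumradius 9 (perimeter = 2·8·9.000·sin(180°/8) = 55.11 mm); Subtracting the remaining from the first: starting from the cone, the r=9 cylinder at (5, 4) partially overlaps it — only the 29.06 mm² overlap (of its 229.10 mm²) is removed, clipping the outline — boundary = 13.54 mm; the cylinder at (-3.5, 13) is absent (z outside [10.5, 16]); After the difference (first − rest): none of the subtracted shapes is present at this height, so that combined region is unchanged — boundary = 13.54 mm. So its perimeter = 13.54 mm. Layer 16 is larger (29.08 vs 13.54 mm).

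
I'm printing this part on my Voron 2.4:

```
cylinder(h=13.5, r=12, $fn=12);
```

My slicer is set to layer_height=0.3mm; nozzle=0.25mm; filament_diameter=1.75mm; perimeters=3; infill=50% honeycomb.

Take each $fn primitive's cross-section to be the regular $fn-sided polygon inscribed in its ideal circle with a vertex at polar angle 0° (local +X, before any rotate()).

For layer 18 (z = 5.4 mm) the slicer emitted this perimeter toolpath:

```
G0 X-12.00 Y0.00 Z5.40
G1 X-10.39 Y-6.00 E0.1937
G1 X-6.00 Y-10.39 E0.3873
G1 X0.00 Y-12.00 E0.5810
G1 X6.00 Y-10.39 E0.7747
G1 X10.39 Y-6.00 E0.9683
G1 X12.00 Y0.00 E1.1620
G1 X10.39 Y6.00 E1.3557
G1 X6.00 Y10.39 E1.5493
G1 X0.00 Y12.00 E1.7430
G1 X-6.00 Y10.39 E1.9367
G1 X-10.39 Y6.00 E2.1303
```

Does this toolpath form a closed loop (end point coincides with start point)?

Start point (G0): (-12.00, 0.00). End point (last G1): the path does not return to the start — open.

no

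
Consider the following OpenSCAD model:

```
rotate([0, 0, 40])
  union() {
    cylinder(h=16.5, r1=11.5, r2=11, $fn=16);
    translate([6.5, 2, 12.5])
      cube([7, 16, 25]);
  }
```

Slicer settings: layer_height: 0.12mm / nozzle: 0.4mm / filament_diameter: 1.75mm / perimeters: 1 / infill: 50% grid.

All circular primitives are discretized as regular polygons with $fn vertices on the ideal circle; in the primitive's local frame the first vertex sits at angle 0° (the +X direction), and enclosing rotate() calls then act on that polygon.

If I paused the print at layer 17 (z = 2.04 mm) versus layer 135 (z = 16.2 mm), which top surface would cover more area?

Layer 17 (z = 2.04): the cone (r1=11.5→r2=11) has section circumradius 11.438 here — a regular 16-gon (area = (16/2)·11.438²·sin(360°/16) = 400.54 mm²); the cube at (6.5, 2) is not intersected at this z (z outside [12.5, 37.5]); Combining (union): only the cone is present, so the union is just that shape — area = 400.54 mm²; (rotated 40° about Z; rotation is an isometry so areas/perimeters/island counts are preserved). So its area = 400.54 mm². Layer 135 (z = 16.2): the cone (r1=11.5→r2=11) has section circumradius 11.009 here — a regular 16-gon (area = (16/2)·11.009²·sin(360°/16) = 371.05 mm²); the cube at (6.5, 2) (footprint 7×16) is included at this height (area 112.00 mm²); Combining (union): the regions partially overlap — summed areas 483.05 mm² minus the doubly-counted overlap 18.01 mm² gives 465.04 mm² — area = 465.04 mm²; (rotated 40° about Z; rotation is an isometry so areas/perimeters/island counts are preserved). So its area = 465.04 mm². Layer 135 is larger (465.04 vs 400.54 mm²).

layer 135 (z = 16.2 mm)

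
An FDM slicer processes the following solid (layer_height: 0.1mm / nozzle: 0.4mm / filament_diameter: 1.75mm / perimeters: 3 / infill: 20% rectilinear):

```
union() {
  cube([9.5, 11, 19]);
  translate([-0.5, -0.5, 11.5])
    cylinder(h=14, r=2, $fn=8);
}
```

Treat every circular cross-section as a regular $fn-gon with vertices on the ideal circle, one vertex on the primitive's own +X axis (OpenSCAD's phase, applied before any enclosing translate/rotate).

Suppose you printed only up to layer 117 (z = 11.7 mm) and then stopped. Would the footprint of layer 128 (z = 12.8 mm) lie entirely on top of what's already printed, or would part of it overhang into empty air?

entirely on top

Compare the two slices. At z = 11.7: the cube is present — its section is the full 9.5×11 rectangle (area 104.50 mm²); the cylinder at (-0.5, -0.5): section is a regular 8-gon, circumradius r=2 (area = (8/2)·2.000²·sin(360°/8) = 11.31 mm²); Combining (union): the regions partially overlap — summed areas 115.81 mm² minus the doubly-counted overlap 1.18 mm² gives 114.63 mm² — area = 114.63 mm². At z = 12.8: the cube is present — its section is the full 9.5×11 rectangle (area 104.50 mm²); the r=2 cylinder at (-0.5, -0.5) contributes a regular 8-gon of circumradius 2 (area = (8/2)·2.000²·sin(360°/8) = 11.31 mm²); Taking the union: the regions partially overlap — summed areas 115.81 mm² minus the doubly-counted overlap 1.18 mm² gives 114.63 mm² — area = 114.63 mm². Checking containment: the cross-section at z = 12.8 is a subset of the cross-section at z = 11.7.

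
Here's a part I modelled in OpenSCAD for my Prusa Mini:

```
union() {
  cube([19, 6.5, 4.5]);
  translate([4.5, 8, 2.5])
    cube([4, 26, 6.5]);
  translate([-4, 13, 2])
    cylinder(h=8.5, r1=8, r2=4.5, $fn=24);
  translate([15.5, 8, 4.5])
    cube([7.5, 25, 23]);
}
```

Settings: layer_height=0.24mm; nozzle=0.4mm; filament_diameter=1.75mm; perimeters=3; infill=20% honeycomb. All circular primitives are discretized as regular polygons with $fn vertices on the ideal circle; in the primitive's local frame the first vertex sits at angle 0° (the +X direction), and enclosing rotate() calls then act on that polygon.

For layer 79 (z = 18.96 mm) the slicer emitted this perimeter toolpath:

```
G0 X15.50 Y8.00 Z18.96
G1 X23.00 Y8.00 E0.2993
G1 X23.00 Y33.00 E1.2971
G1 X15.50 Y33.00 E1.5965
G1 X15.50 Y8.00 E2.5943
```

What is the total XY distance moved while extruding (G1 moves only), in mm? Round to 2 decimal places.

Sum the Euclidean lengths of each G1 segment: total = 65.00 mm.

65.00 mm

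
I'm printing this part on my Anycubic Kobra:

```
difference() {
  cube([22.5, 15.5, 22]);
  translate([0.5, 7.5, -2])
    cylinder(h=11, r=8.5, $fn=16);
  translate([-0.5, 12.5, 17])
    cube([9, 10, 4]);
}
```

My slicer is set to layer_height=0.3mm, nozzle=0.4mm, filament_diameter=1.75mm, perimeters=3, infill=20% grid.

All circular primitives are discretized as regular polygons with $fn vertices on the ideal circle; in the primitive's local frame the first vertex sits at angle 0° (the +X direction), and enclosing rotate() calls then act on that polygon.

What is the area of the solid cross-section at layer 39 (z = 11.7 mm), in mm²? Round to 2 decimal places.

At z = 11.7 mm: the 22.5×15.5 cube contributes its full rectangle (area 348.75 mm²); the cylinder at (0.5, 7.5) is not intersected at this z (z outside [-2, 9]); the cube at (-0.5, 12.5) is not intersected at this z (z outside [17, 21]); After the difference (first − rest): none of the subtracted shapes is present at this height, so the 22.5×15.5 cube is unchanged — area = 348.75 mm². Overall, the cross-section is a single solid region. Net area = 348.75 mm².

348.75 mm²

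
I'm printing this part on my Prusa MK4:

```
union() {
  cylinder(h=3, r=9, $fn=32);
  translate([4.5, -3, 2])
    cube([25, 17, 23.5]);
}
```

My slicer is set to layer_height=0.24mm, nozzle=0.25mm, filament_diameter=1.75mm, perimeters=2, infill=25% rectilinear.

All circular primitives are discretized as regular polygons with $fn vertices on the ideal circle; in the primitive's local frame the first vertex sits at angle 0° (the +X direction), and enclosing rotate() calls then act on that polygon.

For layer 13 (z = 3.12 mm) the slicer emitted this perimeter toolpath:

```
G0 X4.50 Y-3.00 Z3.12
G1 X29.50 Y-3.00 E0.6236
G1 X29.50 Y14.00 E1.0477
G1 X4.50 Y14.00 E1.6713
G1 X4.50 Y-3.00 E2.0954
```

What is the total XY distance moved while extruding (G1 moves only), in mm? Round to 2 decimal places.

Sum the Euclidean lengths of each G1 segment: total = 84.00 mm.

84.00 mm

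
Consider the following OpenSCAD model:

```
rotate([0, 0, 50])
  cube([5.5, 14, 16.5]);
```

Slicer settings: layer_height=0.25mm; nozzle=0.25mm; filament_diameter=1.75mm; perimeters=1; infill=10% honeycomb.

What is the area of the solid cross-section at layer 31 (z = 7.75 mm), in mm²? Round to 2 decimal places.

At z = 7.75 mm: the cube (footprint 5.5×14) is included at this height (area 77.00 mm²); (whole slice rotated 50° about Z — lengths, areas and connectivity unchanged). Overall, the cross-section is a single solid region. Net area = 77.00 mm².

77.00 mm²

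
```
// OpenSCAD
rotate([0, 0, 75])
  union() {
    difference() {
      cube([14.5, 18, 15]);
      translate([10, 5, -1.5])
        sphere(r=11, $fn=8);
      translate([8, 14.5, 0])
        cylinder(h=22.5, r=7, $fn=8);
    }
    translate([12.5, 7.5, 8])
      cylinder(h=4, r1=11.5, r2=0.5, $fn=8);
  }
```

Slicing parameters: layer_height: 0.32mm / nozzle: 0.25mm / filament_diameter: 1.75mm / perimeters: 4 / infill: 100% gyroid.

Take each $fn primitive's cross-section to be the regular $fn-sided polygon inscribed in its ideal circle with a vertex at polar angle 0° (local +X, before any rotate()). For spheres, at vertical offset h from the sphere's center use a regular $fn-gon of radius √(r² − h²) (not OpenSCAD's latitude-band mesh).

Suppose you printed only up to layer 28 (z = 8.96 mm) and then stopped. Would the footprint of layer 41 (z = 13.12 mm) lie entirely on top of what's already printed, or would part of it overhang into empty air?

entirely on top

Compare the two slices. At z = 8.96: the cube is present — its section is the full 14.5×18 rectangle (area 261.00 mm²); the r=11 sphere at (10, 5) contributes a regular 8-gon of circumradius √(11²−10.46²) = 3.404 (area = (8/2)·3.404²·sin(360°/8) = 32.78 mm²); the r=7 cylinder at (8, 14.5) gives a regular 8-gon of circumradius 7 (constant along its height) (area = (8/2)·7.000²·sin(360°/8) = 138.59 mm²); Subtracting the remaining from the first: starting from the 14.5×18 cube (261.00 mm²), the r=11 sphere at (10, 5) lies wholly inside it (removes its full 32.78 mm² and its 20.84 mm outline becomes a hole wall); the r=7 cylinder at (8, 14.5) partially overlaps it — only the 112.46 mm² overlap (of its 138.59 mm²) is removed, clipping the outline — area = 115.76 mm²; the cone at (12.5, 7.5) (r1=11.5→r2=0.5) has section circumradius 8.860 here — a regular 8-gon (area = (8/2)·8.860²·sin(360°/8) = 222.03 mm²); Taking the union: the regions partially overlap — summed areas 337.79 mm² minus the doubly-counted overlap 50.17 mm² gives 287.62 mm² — area = 287.62 mm²; (rotated 75° about Z; rotation is an isometry so areas/perimeters/island counts are preserved). At z = 13.12: the 14.5×18 cube contributes its full rectangle (area 261.00 mm²); the sphere at (10, 5) does not reach this height (|z−center|=14.620 > r=11); the r=7 cylinder at (8, 14.5) contributes a regular 8-gon of circumradius 7 (area = (8/2)·7.000²·sin(360°/8) = 138.59 mm²); Subtracting the remaining from the first: starting from the 14.5×18 cube (261.00 mm²), the r=7 cylinder at (8, 14.5) partially overlaps it — only the 112.62 mm² overlap (of its 138.59 mm²) is removed, clipping the outline — area = 148.38 mm²; the cone at (12.5, 7.5) is not intersected at this z (z outside [8, 12]); Merging all regions: only the result so far is present, so the union is just that shape — area = 148.38 mm²; (rotated 75° about Z; rotation is an isometry so areas/perimeters/island counts are preserved). Checking containment: the cross-section at z = 13.12 is a subset of the cross-section at z = 8.96.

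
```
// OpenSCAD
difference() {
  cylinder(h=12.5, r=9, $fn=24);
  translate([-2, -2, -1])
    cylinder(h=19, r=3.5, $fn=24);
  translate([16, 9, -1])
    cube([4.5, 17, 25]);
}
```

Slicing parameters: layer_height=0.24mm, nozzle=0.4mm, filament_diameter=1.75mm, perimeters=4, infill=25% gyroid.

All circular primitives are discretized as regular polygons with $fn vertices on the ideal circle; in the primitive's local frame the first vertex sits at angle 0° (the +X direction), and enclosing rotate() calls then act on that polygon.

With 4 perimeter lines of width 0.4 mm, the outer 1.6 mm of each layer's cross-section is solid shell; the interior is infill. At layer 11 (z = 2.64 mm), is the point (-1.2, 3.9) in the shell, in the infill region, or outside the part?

infill

At z = 2.64 mm: the r=9 cylinder gives a regular 24-gon of circumradius 9 (constant along its height); the r=3.5 cylinder at (-2, -2) gives a regular 24-gon of circumradius 3.5 (constant along its height); the cube at (16, 9) (footprint 4.5×17) is included at this height; Subtracting the remaining from the first: starting from the r=9 cylinder, the r=3.5 cylinder at (-2, -2) lies wholly inside it (removes its full 38.05 mm² and its 21.93 mm outline becomes a hole wall); the 4.5×17 cube at (16, 9) misses the remaining region (no effect) — 1 connected region with 1 hole. Overall, the cross-section is one region with 1 hole. The nearest boundary edge runs (-1.09, 1.38)→(-2.00, 1.50); distance from the point to it = 2.48 mm. The point is inside the cross-section and 2.48 mm from the nearest boundary — more than the 1.6 mm shell width (4 × 0.4), so it's in the infill interior.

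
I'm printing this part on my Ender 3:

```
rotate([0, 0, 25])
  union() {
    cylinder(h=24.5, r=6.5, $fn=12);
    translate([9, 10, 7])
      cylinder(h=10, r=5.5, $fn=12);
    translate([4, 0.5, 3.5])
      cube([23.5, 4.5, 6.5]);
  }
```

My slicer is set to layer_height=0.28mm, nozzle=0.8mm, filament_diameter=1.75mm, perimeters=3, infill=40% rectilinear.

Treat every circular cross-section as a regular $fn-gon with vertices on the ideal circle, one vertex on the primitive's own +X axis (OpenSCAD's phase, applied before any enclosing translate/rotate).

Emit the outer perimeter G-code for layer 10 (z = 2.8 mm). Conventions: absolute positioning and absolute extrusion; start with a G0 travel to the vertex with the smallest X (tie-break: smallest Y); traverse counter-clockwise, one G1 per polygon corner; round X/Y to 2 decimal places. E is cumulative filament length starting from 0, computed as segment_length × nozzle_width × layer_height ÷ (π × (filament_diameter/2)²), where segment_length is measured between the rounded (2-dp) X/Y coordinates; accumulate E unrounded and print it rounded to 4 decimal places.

At z = 2.8 mm: the r=6.5 cylinder gives a regular 12-gon of circumradius 6.5 (constant along its height); the cylinder at (9, 10) does not reach this height (z outside [7, 17]); the cube at (4, 0.5) is not intersected at this z (z outside [3.5, 10]); Combining (union): only the r=6.5 cylinder is present, so the union is just that shape — 1 connected region; (rotated 25° about Z; rotation is an isometry so areas/perimeters/island counts are preserved). The outline is a single polygon with 12 vertices. Extrusion per mm of travel: 0.8 × 0.28 / (π × 0.875²) = 0.093128. Accumulating E over each segment gives final E = 3.7607.

G0 X-6.48 Y0.57 Z2.80
G1 X-5.89 Y-2.75 E0.3140
G1 X-3.73 Y-5.32 E0.6267
G1 X-0.57 Y-6.48 E0.9402
G1 X2.75 Y-5.89 E1.2542
G1 X5.32 Y-3.73 E1.5668
G1 X6.48 Y-0.57 E1.8803
G1 X5.89 Y2.75 E2.1944
G1 X3.73 Y5.32 E2.5070
G1 X0.57 Y6.48 E2.8205
G1 X-2.75 Y5.89 E3.1345
G1 X-5.32 Y3.73 E3.4472
G1 X-6.48 Y0.57 E3.7607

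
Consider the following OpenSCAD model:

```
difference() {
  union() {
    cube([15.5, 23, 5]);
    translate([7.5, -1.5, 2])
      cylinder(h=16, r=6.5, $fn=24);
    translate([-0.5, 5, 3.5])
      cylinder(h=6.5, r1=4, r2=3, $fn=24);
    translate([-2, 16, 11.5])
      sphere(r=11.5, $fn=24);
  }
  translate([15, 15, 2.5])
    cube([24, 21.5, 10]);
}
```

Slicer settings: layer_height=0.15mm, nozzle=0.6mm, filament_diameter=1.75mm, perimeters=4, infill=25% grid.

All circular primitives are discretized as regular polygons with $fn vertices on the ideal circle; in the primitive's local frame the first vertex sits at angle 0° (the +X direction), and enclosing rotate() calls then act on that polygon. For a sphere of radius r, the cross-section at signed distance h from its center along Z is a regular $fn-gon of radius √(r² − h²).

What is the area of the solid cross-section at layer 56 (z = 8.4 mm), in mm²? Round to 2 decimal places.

530.11 mm²

At z = 8.4 mm: the cube is not intersected at this z (z outside [0, 5]); the r=6.5 cylinder at (7.5, -1.5) contributes a regular 24-gon of circumradius 6.5 (area = (24/2)·6.500²·sin(360°/24) = 131.22 mm²); the cone at (-0.5, 5): at t=0.754 of its height the radius interpolates to r₁+(r₂−r₁)t = 3.246, giving a regular 24-gon of that circumradius (area = (24/2)·3.246²·sin(360°/24) = 32.73 mm²); the r=11.5 sphere at (-2, 16) contributes a regular 24-gon of circumradius √(11.5²−3.1²) = 11.074 (area = (24/2)·11.074²·sin(360°/24) = 380.90 mm²); Taking the union: the regions partially overlap — summed areas 544.85 mm² minus the doubly-counted overlap 14.74 mm² gives 530.11 mm² — area = 530.11 mm²; the cube at (15, 15) is present — its section is the full 24×21.5 rectangle (area 516.00 mm²); Taking the first minus the rest: starting from the result so far (530.11 mm²), the 24×21.5 cube at (15, 15) misses the remaining region (no effect) — area = 530.11 mm². Overall, the cross-section has 2 separate islands. Net area = 530.11 mm².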